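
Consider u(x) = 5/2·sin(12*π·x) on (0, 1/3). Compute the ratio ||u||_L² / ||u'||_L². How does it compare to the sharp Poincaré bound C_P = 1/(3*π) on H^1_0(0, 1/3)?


||u||_L² / ||u'||_L² = 1/(12*π) < C_P = 1/(3*π).

u(x) = 5/2·sin(12*π·x), so u'(x) = 30*π*cos(12*π*x).
Writing u(x) = A·sin(kπx/L) with A = 5/2 and k = 4, use ∫_0^L sin²(kπx/L) dx = L/2 and ∫_0^L cos²(kπx/L) dx = L/2.
u² = 25/4·sin²(12*π·x) and (u')² = 900*π^2·cos²(12*π·x), and each of sin², cos² integrates to L/2 = 1/6 over (0, 1/3).
∫_0^1/3 u² dx = 25/24, so ||u||_L² = 5*sqrt(6)/12.
∫_0^1/3 (u')² dx = 150*π^2, so ||u'||_L² = 5*sqrt(6)*π.
Ratio ||u||_L² / ||u'||_L² = 1/(12*π).
Sharp Poincaré constant on H^1_0(0, 1/3) is C_P = L/π = 1/(3*π), achieved by sin(3*π·x).
This is the k = 4 harmonic; the ratio L/(kπ) is strictly less than C_P = L/π, consistent with the sharp inequality ||u||_L² ≤ C_P ||u'||_L².


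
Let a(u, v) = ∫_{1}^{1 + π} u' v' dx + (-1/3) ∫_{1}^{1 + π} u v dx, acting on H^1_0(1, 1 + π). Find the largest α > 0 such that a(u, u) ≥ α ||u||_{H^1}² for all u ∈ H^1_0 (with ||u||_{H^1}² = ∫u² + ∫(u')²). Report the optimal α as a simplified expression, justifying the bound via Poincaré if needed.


α = 1/3

Coercivity of a(·,·) on H^1_0(1, 1 + π) means a(u, u) ≥ α ||u||_{H^1}² for every u ∈ H^1_0.
The interval has length L = π, and Poincaré/coercivity depend only on L. Here a(u, u) = ∫(u')² + (-1/3)·∫u².
Here c = -1/3 < 0 with |c| < (π/L)² = 1, so coercivity still holds. The condition a(u,u) ≥ α||u||_{H^1}² reads (1−α)∫(u')² ≥ (α−c)∫u². Any admissible α is ≤ 1 (rapidly oscillating u have ∫u²/∫(u')² → 0), and α = 1 would force 0 ≥ (1−c)∫u², impossible since c < 1; so 1−α > 0. By the sharp Poincaré inequality on H^1_0 of an interval of length L, ∫(u')² ≥ (π/L)²∫u² with equality for the first sine mode sin(π(x−x₀)/L) (x₀ the left endpoint), so the inequality holds for all u iff (1−α)(π/L)² ≥ α − c, i.e. α ≤ ((π/L)² + c)/((π/L)² + 1) = (1 + c(L/π)²)/(1 + (L/π)²). (Direct route, valid since c ≤ 0: Poincaré gives c∫u² ≥ c(L/π)²∫(u')², so a(u,u) ≥ (1 + c(L/π)²)∫(u')², while ||u||_{H^1}² ≤ (1 + (L/π)²)∫(u')²; dividing yields the same α.) With (π/L)² = 1 and c = -1/3, the largest admissible constant is α = ((π/L)² + c)/((π/L)² + 1).
Simplifying, α = 1/3.


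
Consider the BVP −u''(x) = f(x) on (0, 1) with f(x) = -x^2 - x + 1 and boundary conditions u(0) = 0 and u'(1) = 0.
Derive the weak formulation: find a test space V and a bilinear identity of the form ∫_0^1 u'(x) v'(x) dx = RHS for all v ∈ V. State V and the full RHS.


V = {v ∈ H^1(0, 1) : v(0) = 0} (test functions vanish at x = 0 where u is specified); weak form: ∫_0^1 u'v' dx = ∫_0^1 (-x^2 - x + 1) v dx for all v ∈ V.

Multiply both sides by a test function v and integrate from 0 to 1:
  ∫_0^1 −u''(x) v(x) dx = ∫_0^1 f(x) v(x) dx.
Integrate the LHS by parts once:
  ∫_0^1 −u'' v dx = −[u'(x) v(x)]_0^1 + ∫_0^1 u'(x) v'(x) dx.
Thus ∫_0^1 u'(x) v'(x) dx = ∫_0^1 f(x) v(x) dx + [u'(x) v(x)]_0^1.
Choose V so that boundary terms are either known or forced to vanish.
Mixed BC: u(0) = 0 (Dirichlet) and u'(1) = 0 (Neumann). Define V = {v ∈ H^1(0, 1) : v(0) = 0}. Then [u' v]_0^1 = u'(1)·v(1) − u'(0)·0 = 0.
Weak formulation: find u (satisfying any essential BC) such that ∫_0^1 u'(x) v'(x) dx = ∫_0^1 f v dx for all v ∈ V (Dirichlet at 0 absorbed into V; the Neumann datum at x = 1 is zero, so no boundary term remains).
Substituting f(x) = -x^2 - x + 1, the right-hand side is ∫_0^1 (-x^2 - x + 1) v dx.


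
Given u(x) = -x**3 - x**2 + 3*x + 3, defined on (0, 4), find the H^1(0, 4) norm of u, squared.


||u||_{H^1}^2 = 463096/105

The H^1 norm (squared) on an interval (0, L) is
  ||u||_{H^1}^2 = ∫_0^L u(x)^2 dx + ∫_0^L u'(x)^2 dx.
Compute u'(x) = -3*x**2 - 2*x + 3.
Then u(x)^2 = x**6 + 2*x**5 - 5*x**4 - 12*x**3 + 3*x**2 + 18*x + 9 and u'(x)^2 = 9*x**4 + 12*x**3 - 14*x**2 - 12*x + 9.
Integrate each monomial from 0 to 4 using ∫_0^4 c·x^n dx = c·4^(n+1)/(n+1):
  ∫_0^4 u(x)^2 dx = ∫_0^4 (x^6 + 2*x^5 - 5*x^4 - 12*x^3 + 3*x^2 + 18*x + 9) dx. Term by term:
    ∫_0^4 x^6 dx = 16384/7;  ∫_0^4 2*x^5 dx = 4096/3;  ∫_0^4 -5*x^4 dx = -1024;
    ∫_0^4 -12*x^3 dx = -768;  ∫_0^4 3*x^2 dx = 64;  ∫_0^4 18*x dx = 144;
    ∫_0^4 9 dx = 36.
  Sum: 16384/7 + 4096/3 − 1024 − 768 + 64 + 144 + 36 = 45316/21.
  ∫_0^4 u'(x)^2 dx = ∫_0^4 (9*x^4 + 12*x^3 - 14*x^2 - 12*x + 9) dx. Term by term:
    ∫_0^4 9*x^4 dx = 9216/5;  ∫_0^4 12*x^3 dx = 768;  ∫_0^4 -14*x^2 dx = -896/3;
    ∫_0^4 -12*x dx = -96;  ∫_0^4 9 dx = 36.
  Sum: 9216/5 + 768 − 896/3 − 96 + 36 = 33788/15.
Adding: ||u||_{H^1}^2 = 45316/21 + 33788/15 = 463096/105.


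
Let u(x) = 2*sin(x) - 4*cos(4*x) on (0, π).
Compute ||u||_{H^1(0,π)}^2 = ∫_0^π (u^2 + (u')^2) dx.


||u||_{H^1(0,π)}^2 = 544/15 + 140*π

u'(x) = 16*sin(4*x) + 2*cos(x).
Expand u² and (u')² and integrate term by term on (0, π), using: for integers n ≥ 1, ∫_0^π sin²(nx) dx = ∫_0^π cos²(nx) dx = π/2; for n ≠ n', ∫_0^π sin(nx)sin(n'x) dx = ∫_0^π cos(nx)cos(n'x) dx = 0; and by product-to-sum, ∫_0^π sin(nx)cos(n'x) dx = ½∫_0^π [sin((n+n')x) + sin((n−n')x)] dx, which is 0 when n+n' is even and 2n/(n²−n'²) when n+n' is odd (it need not vanish on (0, π)).
  u² squared terms: (-4)²·∫cos(4x)² dx = 16·π/2 = 8*π;  (2)²·∫sin(x)² dx = 4·π/2 = 2*π.
  u² cross terms: 2·(-4)·(2)·∫cos(4x)·sin(x) dx = -16·(-2/15) = 32/15.
  So ∫_0^π u² dx = 8*π + 2*π + 32/15 = 32/15 + 10*π.
  (u')² squared terms: (2)²·∫cos(x)² dx = 4·π/2 = 2*π;  (16)²·∫sin(4x)² dx = 256·π/2 = 128*π.
  (u')² cross terms: 2·(2)·(16)·∫cos(x)·sin(4x) dx = 64·(8/15) = 512/15.
  So ∫_0^π (u')² dx = 2*π + 128*π + 512/15 = 512/15 + 130*π.
||u||_{H^1}^2 = (32/15 + 10*π) + (512/15 + 130*π) = 544/15 + 140*π.


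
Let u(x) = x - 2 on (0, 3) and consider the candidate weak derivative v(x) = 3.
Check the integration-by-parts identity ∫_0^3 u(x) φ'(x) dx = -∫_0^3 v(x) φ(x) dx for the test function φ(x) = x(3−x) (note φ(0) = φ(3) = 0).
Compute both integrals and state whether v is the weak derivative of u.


LHS = -9/2, RHS = -27/2. No, v is not the weak derivative of u.

u(x) = x - 2, classical derivative u'(x) = 1.
φ(x) = x(3−x), so φ'(x) = 3 - 2*x.
Note φ(0) = φ(3) = 0, so the boundary term u·φ vanishes.
LHS = ∫_0^3 u(x) φ'(x) dx = ∫_0^3 (-2*x^2 + 7*x - 6) dx. Term by term:
  ∫_0^3 -2*x^2 dx = -18;  ∫_0^3 7*x dx = 63/2;  ∫_0^3 -6 dx = -18.
Sum: -18 + 63/2 − 18 = -9/2.
So LHS = -9/2.
∫_0^3 v(x) φ(x) dx = ∫_0^3 (-3*x^2 + 9*x) dx. Term by term:
  ∫_0^3 -3*x^2 dx = -27;  ∫_0^3 9*x dx = 81/2.
Sum: -27 + 81/2 = 27/2.
So RHS = -∫_0^3 v(x) φ(x) dx = -27/2.
LHS − RHS = 9 ≠ 0, so the identity fails.
(For a valid weak derivative the identity must hold for EVERY test function, in particular this one. The failure shows v is NOT the weak derivative of u.)
Correct weak derivative would be u'(x) = 1.


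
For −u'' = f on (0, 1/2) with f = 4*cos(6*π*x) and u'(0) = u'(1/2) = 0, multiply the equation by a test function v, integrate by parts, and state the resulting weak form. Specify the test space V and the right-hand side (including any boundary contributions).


V = H^1(0, 1/2) (no boundary constraint on v; u is determined up to an additive constant); weak form: ∫_0^1/2 u'v' dx = ∫_0^1/2 (4*cos(6*π*x)) v dx for all v ∈ V.

Multiply both sides by a test function v and integrate from 0 to 1/2:
  ∫_0^1/2 −u''(x) v(x) dx = ∫_0^1/2 f(x) v(x) dx.
Integrate the LHS by parts once:
  ∫_0^1/2 −u'' v dx = −[u'(x) v(x)]_0^1/2 + ∫_0^1/2 u'(x) v'(x) dx.
Thus ∫_0^1/2 u'(x) v'(x) dx = ∫_0^1/2 f(x) v(x) dx + [u'(x) v(x)]_0^1/2.
Choose V so that boundary terms are either known or forced to vanish.
u has homogeneous Neumann: u'(0) = u'(1/2) = 0. So [u' v]_0^1/2 = 0·v(1/2) − 0·v(0) = 0 for any v; take V = H^1(0, 1/2).
Weak formulation: find u (satisfying any essential BC) such that ∫_0^1/2 u'(x) v'(x) dx = ∫_0^1/2 f v dx for all v ∈ V (homogeneous Neumann, so boundary terms vanish).
Substituting f(x) = 4*cos(6*π*x), the right-hand side is ∫_0^1/2 (4*cos(6*π*x)) v dx.
Compatibility check (pure Neumann): taking v ≡ 1 ∈ V gives 0 = ∫_0^1/2 f dx + (0) − (0), i.e. ∫_0^1/2 f dx must equal u'(0) − u'(1/2) = 0. Indeed ∫_0^1/2 (4*cos(6*π*x)) dx = 0, so the data are compatible. The solution is then unique only up to an additive constant (fix it e.g. by requiring ∫_0^1/2 u dx = 0).


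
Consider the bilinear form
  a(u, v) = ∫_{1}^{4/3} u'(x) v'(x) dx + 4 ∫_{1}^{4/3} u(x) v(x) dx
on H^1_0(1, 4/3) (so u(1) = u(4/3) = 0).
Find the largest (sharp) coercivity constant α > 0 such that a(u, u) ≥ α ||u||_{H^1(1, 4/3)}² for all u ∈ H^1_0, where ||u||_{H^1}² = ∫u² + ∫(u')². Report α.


α = 1

Coercivity of a(·,·) on H^1_0(1, 4/3) means a(u, u) ≥ α ||u||_{H^1}² for every u ∈ H^1_0.
The interval has length L = 1/3, and Poincaré/coercivity depend only on L. Here a(u, u) = ∫(u')² + (4)·∫u².
Here c = 4 ≥ 1, so a(u,u) = ∫(u')² + c∫u² ≥ ∫(u')² + ∫u² = ||u||_{H^1}², i.e. α = 1 works. No larger α is possible: a(u,u) ≥ α||u||_{H^1}² means (1−α)∫(u')² ≥ (α−c)∫u², and for the modes u_n = sin(nπ(x−x₀)/L) (x₀ the left endpoint) one has ∫u_n²/∫(u_n')² = (L/(nπ))² → 0, so a(u_n,u_n)/||u_n||_{H^1}² → 1. Hence the optimal constant is α = 1.
Therefore α = 1.


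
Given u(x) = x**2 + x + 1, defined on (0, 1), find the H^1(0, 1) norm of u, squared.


||u||_{H^1}^2 = 241/30

The H^1 norm (squared) on an interval (0, L) is
  ||u||_{H^1}^2 = ∫_0^L u(x)^2 dx + ∫_0^L u'(x)^2 dx.
Compute u'(x) = 2*x + 1.
Then u(x)^2 = x**4 + 2*x**3 + 3*x**2 + 2*x + 1 and u'(x)^2 = 4*x**2 + 4*x + 1.
Integrate each monomial from 0 to 1 using ∫_0^1 c·x^n dx = c·1^(n+1)/(n+1):
  ∫_0^1 u(x)^2 dx = ∫_0^1 (x^4 + 2*x^3 + 3*x^2 + 2*x + 1) dx. Term by term:
    ∫_0^1 x^4 dx = 1/5;  ∫_0^1 2*x^3 dx = 1/2;  ∫_0^1 3*x^2 dx = 1;
    ∫_0^1 2*x dx = 1;  ∫_0^1 1 dx = 1.
  Sum: 1/5 + 1/2 + 1 + 1 + 1 = 37/10.
  ∫_0^1 u'(x)^2 dx = ∫_0^1 (4*x^2 + 4*x + 1) dx. Term by term:
    ∫_0^1 4*x^2 dx = 4/3;  ∫_0^1 4*x dx = 2;  ∫_0^1 1 dx = 1.
  Sum: 4/3 + 2 + 1 = 13/3.
Adding: ||u||_{H^1}^2 = 37/10 + 13/3 = 241/30.


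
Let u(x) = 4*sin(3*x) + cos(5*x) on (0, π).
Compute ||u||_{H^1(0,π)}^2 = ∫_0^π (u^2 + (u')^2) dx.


||u||_{H^1(0,π)}^2 = 93*π

u'(x) = -5*sin(5*x) + 12*cos(3*x).
Expand u² and (u')² and integrate term by term on (0, π), using: for integers n ≥ 1, ∫_0^π sin²(nx) dx = ∫_0^π cos²(nx) dx = π/2; for n ≠ n', ∫_0^π sin(nx)sin(n'x) dx = ∫_0^π cos(nx)cos(n'x) dx = 0; and by product-to-sum, ∫_0^π sin(nx)cos(n'x) dx = ½∫_0^π [sin((n+n')x) + sin((n−n')x)] dx, which is 0 when n+n' is even and 2n/(n²−n'²) when n+n' is odd (it need not vanish on (0, π)).
  u² squared terms: (4)²·∫sin(3x)² dx = 16·π/2 = 8*π;  (1)²·∫cos(5x)² dx = 1·π/2 = π/2.
  u² cross terms: 2·(4)·(1)·∫sin(3x)·cos(5x) dx = 8·(0) = 0.
  So ∫_0^π u² dx = 8*π + π/2 + 0 = 17*π/2.
  (u')² squared terms: (-5)²·∫sin(5x)² dx = 25·π/2 = 25*π/2;  (12)²·∫cos(3x)² dx = 144·π/2 = 72*π.
  (u')² cross terms: 2·(-5)·(12)·∫sin(5x)·cos(3x) dx = -120·(0) = 0.
  So ∫_0^π (u')² dx = 25*π/2 + 72*π + 0 = 169*π/2.
||u||_{H^1}^2 = (17*π/2) + (169*π/2) = 93*π.


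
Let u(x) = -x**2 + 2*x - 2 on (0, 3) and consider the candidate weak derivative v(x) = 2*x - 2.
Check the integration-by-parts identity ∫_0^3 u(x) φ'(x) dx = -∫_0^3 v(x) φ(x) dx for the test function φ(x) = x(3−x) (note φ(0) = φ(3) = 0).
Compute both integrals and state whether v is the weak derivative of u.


LHS = 9/2, RHS = -9/2. No, v is not the weak derivative of u.

u(x) = -x**2 + 2*x - 2, classical derivative u'(x) = 2 - 2*x.
φ(x) = x(3−x), so φ'(x) = 3 - 2*x.
Note φ(0) = φ(3) = 0, so the boundary term u·φ vanishes.
LHS = ∫_0^3 u(x) φ'(x) dx = ∫_0^3 (2*x^3 - 7*x^2 + 10*x - 6) dx. Term by term:
  ∫_0^3 2*x^3 dx = 81/2;  ∫_0^3 -7*x^2 dx = -63;  ∫_0^3 10*x dx = 45;
  ∫_0^3 -6 dx = -18.
Sum: 81/2 − 63 + 45 − 18 = 9/2.
So LHS = 9/2.
∫_0^3 v(x) φ(x) dx = ∫_0^3 (-2*x^3 + 8*x^2 - 6*x) dx. Term by term:
  ∫_0^3 -2*x^3 dx = -81/2;  ∫_0^3 8*x^2 dx = 72;  ∫_0^3 -6*x dx = -27.
Sum: -81/2 + 72 − 27 = 9/2.
So RHS = -∫_0^3 v(x) φ(x) dx = -9/2.
LHS − RHS = 9 ≠ 0, so the identity fails.
(For a valid weak derivative the identity must hold for EVERY test function, in particular this one. The failure shows v is NOT the weak derivative of u.)
Correct weak derivative would be u'(x) = 2 - 2*x.


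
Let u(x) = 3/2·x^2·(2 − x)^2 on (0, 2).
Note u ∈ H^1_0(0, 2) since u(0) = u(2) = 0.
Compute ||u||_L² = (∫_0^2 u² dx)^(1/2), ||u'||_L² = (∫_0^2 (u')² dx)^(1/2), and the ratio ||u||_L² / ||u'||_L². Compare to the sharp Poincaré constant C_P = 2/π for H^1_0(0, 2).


||u||_L² / ||u'||_L² = sqrt(3)/3 < C_P = 2/π.

u(x) = 3/2·x^2·(2 − x)^2, so u'(x) = 6*x*(x - 2)*(x - 1).
u(x) = 3/2·x^2·(2 − x)^2 vanishes at x = 0 and x = 2, so u ∈ H^1_0(0, 2). Differentiate via the product rule and integrate the resulting polynomials term by term.
  ∫_0^2 u² dx = ∫_0^2 (9*x^8/4 - 18*x^7 + 54*x^6 - 72*x^5 + 36*x^4) dx. Term by term:
    ∫_0^2 9*x^8/4 dx = 128;  ∫_0^2 -18*x^7 dx = -576;  ∫_0^2 54*x^6 dx = 6912/7;
    ∫_0^2 -72*x^5 dx = -768;  ∫_0^2 36*x^4 dx = 1152/5.
  Sum: 128 − 576 + 6912/7 − 768 + 1152/5 = 64/35.
  ∫_0^2 (u')² dx = ∫_0^2 (36*x^6 - 216*x^5 + 468*x^4 - 432*x^3 + 144*x^2) dx. Term by term:
    ∫_0^2 36*x^6 dx = 4608/7;  ∫_0^2 -216*x^5 dx = -2304;  ∫_0^2 468*x^4 dx = 14976/5;
    ∫_0^2 -432*x^3 dx = -1728;  ∫_0^2 144*x^2 dx = 384.
  Sum: 4608/7 − 2304 + 14976/5 − 1728 + 384 = 192/35.
∫_0^2 u² dx = 64/35, so ||u||_L² = 8*sqrt(35)/35.
∫_0^2 (u')² dx = 192/35, so ||u'||_L² = 8*sqrt(105)/35.
Ratio ||u||_L² / ||u'||_L² = sqrt(3)/3.
Sharp Poincaré constant on H^1_0(0, 2) is C_P = L/π = 2/π, achieved by sin(π/2·x).
A polynomial bump cannot attain the sharp Poincaré constant (only the first sine eigenfunction does), so the ratio is strictly less than C_P, consistent with ||u||_L² ≤ C_P ||u'||_L².


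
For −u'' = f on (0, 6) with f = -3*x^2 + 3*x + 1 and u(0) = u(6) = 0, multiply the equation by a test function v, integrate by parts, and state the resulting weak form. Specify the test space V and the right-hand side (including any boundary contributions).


V = H^1_0(0, 6) (so v(0) = v(6) = 0); weak form: ∫_0^6 u'v' dx = ∫_0^6 (-3*x^2 + 3*x + 1) v dx for all v ∈ V.

Multiply both sides by a test function v and integrate from 0 to 6:
  ∫_0^6 −u''(x) v(x) dx = ∫_0^6 f(x) v(x) dx.
Integrate the LHS by parts once:
  ∫_0^6 −u'' v dx = −[u'(x) v(x)]_0^6 + ∫_0^6 u'(x) v'(x) dx.
Thus ∫_0^6 u'(x) v'(x) dx = ∫_0^6 f(x) v(x) dx + [u'(x) v(x)]_0^6.
Choose V so that boundary terms are either known or forced to vanish.
u is Dirichlet: u(0) = u(6) = 0. Let V = H^1_0(0, 6); then v(0) = v(6) = 0, and [u' v]_0^6 = 0.
Weak formulation: find u (satisfying any essential BC) such that ∫_0^6 u'(x) v'(x) dx = ∫_0^6 f v dx for all v ∈ V.
Substituting f(x) = -3*x^2 + 3*x + 1, the right-hand side is ∫_0^6 (-3*x^2 + 3*x + 1) v dx.


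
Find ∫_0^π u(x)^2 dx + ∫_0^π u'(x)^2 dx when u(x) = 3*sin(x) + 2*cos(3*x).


||u||_{H^1(0,π)}^2 = 29*π

u'(x) = -6*sin(3*x) + 3*cos(x).
Expand u² and (u')² and integrate term by term on (0, π), using: for integers n ≥ 1, ∫_0^π sin²(nx) dx = ∫_0^π cos²(nx) dx = π/2; for n ≠ n', ∫_0^π sin(nx)sin(n'x) dx = ∫_0^π cos(nx)cos(n'x) dx = 0; and by product-to-sum, ∫_0^π sin(nx)cos(n'x) dx = ½∫_0^π [sin((n+n')x) + sin((n−n')x)] dx, which is 0 when n+n' is even and 2n/(n²−n'²) when n+n' is odd (it need not vanish on (0, π)).
  u² squared terms: (2)²·∫cos(3x)² dx = 4·π/2 = 2*π;  (3)²·∫sin(x)² dx = 9·π/2 = 9*π/2.
  u² cross terms: 2·(2)·(3)·∫cos(3x)·sin(x) dx = 12·(0) = 0.
  So ∫_0^π u² dx = 2*π + 9*π/2 + 0 = 13*π/2.
  (u')² squared terms: (-6)²·∫sin(3x)² dx = 36·π/2 = 18*π;  (3)²·∫cos(x)² dx = 9·π/2 = 9*π/2.
  (u')² cross terms: 2·(-6)·(3)·∫sin(3x)·cos(x) dx = -36·(0) = 0.
  So ∫_0^π (u')² dx = 18*π + 9*π/2 + 0 = 45*π/2.
||u||_{H^1}^2 = (13*π/2) + (45*π/2) = 29*π.


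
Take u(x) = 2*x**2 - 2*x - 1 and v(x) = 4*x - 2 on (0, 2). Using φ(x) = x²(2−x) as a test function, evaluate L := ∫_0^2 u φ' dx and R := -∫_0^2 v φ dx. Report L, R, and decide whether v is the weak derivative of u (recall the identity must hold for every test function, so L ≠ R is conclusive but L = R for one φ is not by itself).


LHS = -56/15, RHS = -56/15. Yes, v = u' weakly.

u(x) = 2*x**2 - 2*x - 1, classical derivative u'(x) = 4*x - 2.
φ(x) = x²(2−x), so φ'(x) = x*(4 - 3*x).
Note φ(0) = φ(2) = 0, so the boundary term u·φ vanishes.
LHS = ∫_0^2 u(x) φ'(x) dx = ∫_0^2 (-6*x^4 + 14*x^3 - 5*x^2 - 4*x) dx. Term by term:
  ∫_0^2 -6*x^4 dx = -192/5;  ∫_0^2 14*x^3 dx = 56;  ∫_0^2 -5*x^2 dx = -40/3;
  ∫_0^2 -4*x dx = -8.
Sum: -192/5 + 56 − 40/3 − 8 = -56/15.
So LHS = -56/15.
∫_0^2 v(x) φ(x) dx = ∫_0^2 (-4*x^4 + 10*x^3 - 4*x^2) dx. Term by term:
  ∫_0^2 -4*x^4 dx = -128/5;  ∫_0^2 10*x^3 dx = 40;  ∫_0^2 -4*x^2 dx = -32/3.
Sum: -128/5 + 40 − 32/3 = 56/15.
So RHS = -∫_0^2 v(x) φ(x) dx = -56/15.
LHS = RHS, so the identity holds for this test φ.
Moreover u is smooth here and v(x) = u'(x) = 4*x - 2 pointwise, so the identity holds for every test function. Hence v is the weak derivative of u.


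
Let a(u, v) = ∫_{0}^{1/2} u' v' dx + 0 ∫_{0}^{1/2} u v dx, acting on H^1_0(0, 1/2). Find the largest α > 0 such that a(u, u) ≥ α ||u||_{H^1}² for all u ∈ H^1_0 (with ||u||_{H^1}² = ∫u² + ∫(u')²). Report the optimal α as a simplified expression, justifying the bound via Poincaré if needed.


α = 4*π^2/(1 + 4*π^2)

Coercivity of a(·,·) on H^1_0(0, 1/2) means a(u, u) ≥ α ||u||_{H^1}² for every u ∈ H^1_0.
The interval has length L = 1/2, and Poincaré/coercivity depend only on L. Here a(u, u) = ∫(u')² + (0)·∫u².
Here c = 0, so a(u,u) = ∫(u')² alone. The condition a(u,u) ≥ α||u||_{H^1}² reads (1−α)∫(u')² ≥ (α−c)∫u². Any admissible α is ≤ 1 (rapidly oscillating u have ∫u²/∫(u')² → 0), and α = 1 would force 0 ≥ (1−c)∫u², impossible since c < 1; so 1−α > 0. By the sharp Poincaré inequality on H^1_0 of an interval of length L, ∫(u')² ≥ (π/L)²∫u² with equality for the first sine mode sin(π(x−x₀)/L) (x₀ the left endpoint), so the inequality holds for all u iff (1−α)(π/L)² ≥ α − c, i.e. α ≤ ((π/L)² + c)/((π/L)² + 1) = (1 + c(L/π)²)/(1 + (L/π)²). (Direct route, valid since c ≤ 0: Poincaré gives c∫u² ≥ c(L/π)²∫(u')², so a(u,u) ≥ (1 + c(L/π)²)∫(u')², while ||u||_{H^1}² ≤ (1 + (L/π)²)∫(u')²; dividing yields the same α.) With (π/L)² = 4*π^2 and c = 0, the largest admissible constant is α = ((π/L)² + c)/((π/L)² + 1).
Simplifying, α = 4*π^2/(1 + 4*π^2).


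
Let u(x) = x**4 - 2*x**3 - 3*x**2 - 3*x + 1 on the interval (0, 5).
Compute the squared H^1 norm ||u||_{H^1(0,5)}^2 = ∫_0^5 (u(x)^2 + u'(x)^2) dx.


||u||_{H^1}^2 = 798200/9

The H^1 norm (squared) on an interval (0, L) is
  ||u||_{H^1}^2 = ∫_0^L u(x)^2 dx + ∫_0^L u'(x)^2 dx.
Compute u'(x) = 4*x**3 - 6*x**2 - 6*x - 3.
Then u(x)^2 = x**8 - 4*x**7 - 2*x**6 + 6*x**5 + 23*x**4 + 14*x**3 + 3*x**2 - 6*x + 1 and u'(x)^2 = 16*x**6 - 48*x**5 - 12*x**4 + 48*x**3 + 72*x**2 + 36*x + 9.
Integrate each monomial from 0 to 5 using ∫_0^5 c·x^n dx = c·5^(n+1)/(n+1):
  ∫_0^5 u(x)^2 dx = ∫_0^5 (x^8 - 4*x^7 - 2*x^6 + 6*x^5 + 23*x^4 + 14*x^3 + 3*x^2 - 6*x + 1) dx. Term by term:
    ∫_0^5 x^8 dx = 1953125/9;  ∫_0^5 -4*x^7 dx = -390625/2;  ∫_0^5 -2*x^6 dx = -156250/7;
    ∫_0^5 6*x^5 dx = 15625;  ∫_0^5 23*x^4 dx = 14375;  ∫_0^5 14*x^3 dx = 4375/2;
    ∫_0^5 3*x^2 dx = 125;  ∫_0^5 -6*x dx = -75;  ∫_0^5 1 dx = 5.
  Sum: 1953125/9 − 390625/2 − 156250/7 + 15625 + 14375 + 4375/2 + 125 − 75 + 5 = 1992215/63.
  ∫_0^5 u'(x)^2 dx = ∫_0^5 (16*x^6 - 48*x^5 - 12*x^4 + 48*x^3 + 72*x^2 + 36*x + 9) dx. Term by term:
    ∫_0^5 16*x^6 dx = 1250000/7;  ∫_0^5 -48*x^5 dx = -125000;  ∫_0^5 -12*x^4 dx = -7500;
    ∫_0^5 48*x^3 dx = 7500;  ∫_0^5 72*x^2 dx = 3000;  ∫_0^5 36*x dx = 450;
    ∫_0^5 9 dx = 45.
  Sum: 1250000/7 − 125000 − 7500 + 7500 + 3000 + 450 + 45 = 399465/7.
Adding: ||u||_{H^1}^2 = 1992215/63 + 399465/7 = 798200/9.


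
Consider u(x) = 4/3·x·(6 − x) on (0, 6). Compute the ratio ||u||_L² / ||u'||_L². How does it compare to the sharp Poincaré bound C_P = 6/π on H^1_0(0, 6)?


||u||_L² / ||u'||_L² = 3*sqrt(10)/5 < C_P = 6/π.

u(x) = 4/3·x·(6 − x), so u'(x) = 8 - 8*x/3.
u(x) = 4/3·x·(6 − x) vanishes at x = 0 and x = 6, so u ∈ H^1_0(0, 6). Differentiate via the product rule and integrate the resulting polynomials term by term.
  ∫_0^6 u² dx = ∫_0^6 (16*x^4/9 - 64*x^3/3 + 64*x^2) dx. Term by term:
    ∫_0^6 16*x^4/9 dx = 13824/5;  ∫_0^6 -64*x^3/3 dx = -6912;  ∫_0^6 64*x^2 dx = 4608.
  Sum: 13824/5 − 6912 + 4608 = 2304/5.
  ∫_0^6 (u')² dx = ∫_0^6 (64*x^2/9 - 128*x/3 + 64) dx. Term by term:
    ∫_0^6 64*x^2/9 dx = 512;  ∫_0^6 -128*x/3 dx = -768;  ∫_0^6 64 dx = 384.
  Sum: 512 − 768 + 384 = 128.
∫_0^6 u² dx = 2304/5, so ||u||_L² = 48*sqrt(5)/5.
∫_0^6 (u')² dx = 128, so ||u'||_L² = 8*sqrt(2).
Ratio ||u||_L² / ||u'||_L² = 3*sqrt(10)/5.
Sharp Poincaré constant on H^1_0(0, 6) is C_P = L/π = 6/π, achieved by sin(π/6·x).
A polynomial bump cannot attain the sharp Poincaré constant (only the first sine eigenfunction does), so the ratio is strictly less than C_P, consistent with ||u||_L² ≤ C_P ||u'||_L².


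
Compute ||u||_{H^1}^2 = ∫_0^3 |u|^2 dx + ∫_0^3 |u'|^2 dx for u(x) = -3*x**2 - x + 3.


||u||_{H^1}^2 = 7869/10

The H^1 norm (squared) on an interval (0, L) is
  ||u||_{H^1}^2 = ∫_0^L u(x)^2 dx + ∫_0^L u'(x)^2 dx.
Compute u'(x) = -6*x - 1.
Then u(x)^2 = 9*x**4 + 6*x**3 - 17*x**2 - 6*x + 9 and u'(x)^2 = 36*x**2 + 12*x + 1.
Integrate each monomial from 0 to 3 using ∫_0^3 c·x^n dx = c·3^(n+1)/(n+1):
  ∫_0^3 u(x)^2 dx = ∫_0^3 (9*x^4 + 6*x^3 - 17*x^2 - 6*x + 9) dx. Term by term:
    ∫_0^3 9*x^4 dx = 2187/5;  ∫_0^3 6*x^3 dx = 243/2;  ∫_0^3 -17*x^2 dx = -153;
    ∫_0^3 -6*x dx = -27;  ∫_0^3 9 dx = 27.
  Sum: 2187/5 + 243/2 − 153 − 27 + 27 = 4059/10.
  ∫_0^3 u'(x)^2 dx = ∫_0^3 (36*x^2 + 12*x + 1) dx. Term by term:
    ∫_0^3 36*x^2 dx = 324;  ∫_0^3 12*x dx = 54;  ∫_0^3 1 dx = 3.
  Sum: 324 + 54 + 3 = 381.
Adding: ||u||_{H^1}^2 = 4059/10 + 381 = 7869/10.


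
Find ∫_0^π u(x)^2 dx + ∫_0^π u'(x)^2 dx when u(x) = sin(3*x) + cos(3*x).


||u||_{H^1(0,π)}^2 = 10*π

u'(x) = -3*sin(3*x) + 3*cos(3*x).
Expand u² and (u')² and integrate term by term on (0, π), using: for integers n ≥ 1, ∫_0^π sin²(nx) dx = ∫_0^π cos²(nx) dx = π/2; for n ≠ n', ∫_0^π sin(nx)sin(n'x) dx = ∫_0^π cos(nx)cos(n'x) dx = 0; and by product-to-sum, ∫_0^π sin(nx)cos(n'x) dx = ½∫_0^π [sin((n+n')x) + sin((n−n')x)] dx, which is 0 when n+n' is even and 2n/(n²−n'²) when n+n' is odd (it need not vanish on (0, π)).
  u² squared terms: (1)²·∫cos(3x)² dx = 1·π/2 = π/2;  (1)²·∫sin(3x)² dx = 1·π/2 = π/2.
  u² cross terms: 2·(1)·(1)·∫cos(3x)·sin(3x) dx = 2·(0) = 0.
  So ∫_0^π u² dx = π/2 + π/2 + 0 = π.
  (u')² squared terms: (-3)²·∫sin(3x)² dx = 9·π/2 = 9*π/2;  (3)²·∫cos(3x)² dx = 9·π/2 = 9*π/2.
  (u')² cross terms: 2·(-3)·(3)·∫sin(3x)·cos(3x) dx = -18·(0) = 0.
  So ∫_0^π (u')² dx = 9*π/2 + 9*π/2 + 0 = 9*π.
||u||_{H^1}^2 = (π) + (9*π) = 10*π.


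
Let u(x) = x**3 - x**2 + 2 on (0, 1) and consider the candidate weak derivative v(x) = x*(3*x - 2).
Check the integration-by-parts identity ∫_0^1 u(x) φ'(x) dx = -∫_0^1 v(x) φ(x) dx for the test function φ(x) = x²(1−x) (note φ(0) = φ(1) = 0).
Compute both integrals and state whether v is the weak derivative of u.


LHS = 0, RHS = 0. Yes, v = u' weakly.

u(x) = x**3 - x**2 + 2, classical derivative u'(x) = 3*x**2 - 2*x.
φ(x) = x²(1−x), so φ'(x) = x*(2 - 3*x).
Note φ(0) = φ(1) = 0, so the boundary term u·φ vanishes.
LHS = ∫_0^1 u(x) φ'(x) dx = ∫_0^1 (-3*x^5 + 5*x^4 - 2*x^3 - 6*x^2 + 4*x) dx. Term by term:
  ∫_0^1 -3*x^5 dx = -1/2;  ∫_0^1 5*x^4 dx = 1;  ∫_0^1 -2*x^3 dx = -1/2;
  ∫_0^1 -6*x^2 dx = -2;  ∫_0^1 4*x dx = 2.
Sum: -1/2 + 1 − 1/2 − 2 + 2 = 0.
So LHS = 0.
∫_0^1 v(x) φ(x) dx = ∫_0^1 (-3*x^5 + 5*x^4 - 2*x^3) dx. Term by term:
  ∫_0^1 -3*x^5 dx = -1/2;  ∫_0^1 5*x^4 dx = 1;  ∫_0^1 -2*x^3 dx = -1/2.
Sum: -1/2 + 1 − 1/2 = 0.
So RHS = -∫_0^1 v(x) φ(x) dx = 0.
LHS = RHS, so the identity holds for this test φ.
Moreover u is smooth here and v(x) = u'(x) = 3*x**2 - 2*x pointwise, so the identity holds for every test function. Hence v is the weak derivative of u.


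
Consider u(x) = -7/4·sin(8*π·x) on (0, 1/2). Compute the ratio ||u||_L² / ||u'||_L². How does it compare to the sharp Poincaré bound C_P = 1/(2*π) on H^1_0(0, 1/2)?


||u||_L² / ||u'||_L² = 1/(8*π) < C_P = 1/(2*π).

u(x) = -7/4·sin(8*π·x), so u'(x) = -14*π*cos(8*π*x).
Writing u(x) = A·sin(kπx/L) with A = -7/4 and k = 4, use ∫_0^L sin²(kπx/L) dx = L/2 and ∫_0^L cos²(kπx/L) dx = L/2.
u² = 49/16·sin²(8*π·x) and (u')² = 196*π^2·cos²(8*π·x), and each of sin², cos² integrates to L/2 = 1/4 over (0, 1/2).
∫_0^1/2 u² dx = 49/64, so ||u||_L² = 7/8.
∫_0^1/2 (u')² dx = 49*π^2, so ||u'||_L² = 7*π.
Ratio ||u||_L² / ||u'||_L² = 1/(8*π).
Sharp Poincaré constant on H^1_0(0, 1/2) is C_P = L/π = 1/(2*π), achieved by sin(2*π·x).
This is the k = 4 harmonic; the ratio L/(kπ) is strictly less than C_P = L/π, consistent with the sharp inequality ||u||_L² ≤ C_P ||u'||_L².


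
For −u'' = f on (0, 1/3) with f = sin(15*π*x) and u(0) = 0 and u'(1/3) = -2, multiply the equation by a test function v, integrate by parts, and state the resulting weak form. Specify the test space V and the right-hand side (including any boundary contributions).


V = {v ∈ H^1(0, 1/3) : v(0) = 0} (test functions vanish at x = 0 where u is specified); weak form: ∫_0^1/3 u'v' dx = ∫_0^1/3 (sin(15*π*x)) v dx − 2·v(1/3) for all v ∈ V.

Multiply both sides by a test function v and integrate from 0 to 1/3:
  ∫_0^1/3 −u''(x) v(x) dx = ∫_0^1/3 f(x) v(x) dx.
Integrate the LHS by parts once:
  ∫_0^1/3 −u'' v dx = −[u'(x) v(x)]_0^1/3 + ∫_0^1/3 u'(x) v'(x) dx.
Thus ∫_0^1/3 u'(x) v'(x) dx = ∫_0^1/3 f(x) v(x) dx + [u'(x) v(x)]_0^1/3.
Choose V so that boundary terms are either known or forced to vanish.
Mixed BC: u(0) = 0 (Dirichlet) and u'(1/3) = -2 (Neumann). Define V = {v ∈ H^1(0, 1/3) : v(0) = 0}. Then [u' v]_0^1/3 = u'(1/3)·v(1/3) − u'(0)·0 = − 2·v(1/3).
Weak formulation: find u (satisfying any essential BC) such that ∫_0^1/3 u'(x) v'(x) dx = ∫_0^1/3 f v dx − 2·v(1/3) for all v ∈ V (Dirichlet at 0 absorbed into V; Neumann datum at x = 1/3 contributes the boundary term).
Substituting f(x) = sin(15*π*x), the right-hand side is ∫_0^1/3 (sin(15*π*x)) v dx − 2·v(1/3).


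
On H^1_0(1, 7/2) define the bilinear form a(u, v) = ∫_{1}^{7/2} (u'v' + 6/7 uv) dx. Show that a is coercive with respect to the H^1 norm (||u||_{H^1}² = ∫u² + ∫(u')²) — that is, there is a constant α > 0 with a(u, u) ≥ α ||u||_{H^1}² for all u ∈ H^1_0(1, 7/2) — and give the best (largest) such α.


α = 2*(75 + 14*π^2)/(7*(25 + 4*π^2))

Coercivity of a(·,·) on H^1_0(1, 7/2) means a(u, u) ≥ α ||u||_{H^1}² for every u ∈ H^1_0.
The interval has length L = 5/2, and Poincaré/coercivity depend only on L. Here a(u, u) = ∫(u')² + (6/7)·∫u².
Here 0 < c = 6/7 < 1. The condition a(u,u) ≥ α||u||_{H^1}² reads (1−α)∫(u')² ≥ (α−c)∫u². Any admissible α is ≤ 1 (rapidly oscillating u have ∫u²/∫(u')² → 0), and α = 1 would force 0 ≥ (1−c)∫u², impossible since c < 1; so 1−α > 0. By the sharp Poincaré inequality on H^1_0 of an interval of length L, ∫(u')² ≥ (π/L)²∫u² with equality for the first sine mode sin(π(x−x₀)/L) (x₀ the left endpoint), so the inequality holds for all u iff (1−α)(π/L)² ≥ α − c, i.e. α ≤ ((π/L)² + c)/((π/L)² + 1) = (1 + c(L/π)²)/(1 + (L/π)²). With (π/L)² = 4*π^2/25 and c = 6/7, the largest admissible constant is α = ((π/L)² + c)/((π/L)² + 1).
Simplifying, α = 2*(75 + 14*π^2)/(7*(25 + 4*π^2)).


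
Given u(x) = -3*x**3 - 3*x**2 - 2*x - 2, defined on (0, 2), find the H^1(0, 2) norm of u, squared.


||u||_{H^1}^2 = 194464/105

The H^1 norm (squared) on an interval (0, L) is
  ||u||_{H^1}^2 = ∫_0^L u(x)^2 dx + ∫_0^L u'(x)^2 dx.
Compute u'(x) = -9*x**2 - 6*x - 2.
Then u(x)^2 = 9*x**6 + 18*x**5 + 21*x**4 + 24*x**3 + 16*x**2 + 8*x + 4 and u'(x)^2 = 81*x**4 + 108*x**3 + 72*x**2 + 24*x + 4.
Integrate each monomial from 0 to 2 using ∫_0^2 c·x^n dx = c·2^(n+1)/(n+1):
  ∫_0^2 u(x)^2 dx = ∫_0^2 (9*x^6 + 18*x^5 + 21*x^4 + 24*x^3 + 16*x^2 + 8*x + 4) dx. Term by term:
    ∫_0^2 9*x^6 dx = 1152/7;  ∫_0^2 18*x^5 dx = 192;  ∫_0^2 21*x^4 dx = 672/5;
    ∫_0^2 24*x^3 dx = 96;  ∫_0^2 16*x^2 dx = 128/3;  ∫_0^2 8*x dx = 16;
    ∫_0^2 4 dx = 8.
  Sum: 1152/7 + 192 + 672/5 + 96 + 128/3 + 16 + 8 = 68632/105.
  ∫_0^2 u'(x)^2 dx = ∫_0^2 (81*x^4 + 108*x^3 + 72*x^2 + 24*x + 4) dx. Term by term:
    ∫_0^2 81*x^4 dx = 2592/5;  ∫_0^2 108*x^3 dx = 432;  ∫_0^2 72*x^2 dx = 192;
    ∫_0^2 24*x dx = 48;  ∫_0^2 4 dx = 8.
  Sum: 2592/5 + 432 + 192 + 48 + 8 = 5992/5.
Adding: ||u||_{H^1}^2 = 68632/105 + 5992/5 = 194464/105.


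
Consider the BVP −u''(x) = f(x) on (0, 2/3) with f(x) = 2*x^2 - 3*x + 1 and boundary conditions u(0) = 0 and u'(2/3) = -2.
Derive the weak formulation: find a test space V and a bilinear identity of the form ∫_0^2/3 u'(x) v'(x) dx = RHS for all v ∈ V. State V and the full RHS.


V = {v ∈ H^1(0, 2/3) : v(0) = 0} (test functions vanish at x = 0 where u is specified); weak form: ∫_0^2/3 u'v' dx = ∫_0^2/3 (2*x^2 - 3*x + 1) v dx − 2·v(2/3) for all v ∈ V.

Multiply both sides by a test function v and integrate from 0 to 2/3:
  ∫_0^2/3 −u''(x) v(x) dx = ∫_0^2/3 f(x) v(x) dx.
Integrate the LHS by parts once:
  ∫_0^2/3 −u'' v dx = −[u'(x) v(x)]_0^2/3 + ∫_0^2/3 u'(x) v'(x) dx.
Thus ∫_0^2/3 u'(x) v'(x) dx = ∫_0^2/3 f(x) v(x) dx + [u'(x) v(x)]_0^2/3.
Choose V so that boundary terms are either known or forced to vanish.
Mixed BC: u(0) = 0 (Dirichlet) and u'(2/3) = -2 (Neumann). Define V = {v ∈ H^1(0, 2/3) : v(0) = 0}. Then [u' v]_0^2/3 = u'(2/3)·v(2/3) − u'(0)·0 = − 2·v(2/3).
Weak formulation: find u (satisfying any essential BC) such that ∫_0^2/3 u'(x) v'(x) dx = ∫_0^2/3 f v dx − 2·v(2/3) for all v ∈ V (Dirichlet at 0 absorbed into V; Neumann datum at x = 2/3 contributes the boundary term).
Substituting f(x) = 2*x^2 - 3*x + 1, the right-hand side is ∫_0^2/3 (2*x^2 - 3*x + 1) v dx − 2·v(2/3).


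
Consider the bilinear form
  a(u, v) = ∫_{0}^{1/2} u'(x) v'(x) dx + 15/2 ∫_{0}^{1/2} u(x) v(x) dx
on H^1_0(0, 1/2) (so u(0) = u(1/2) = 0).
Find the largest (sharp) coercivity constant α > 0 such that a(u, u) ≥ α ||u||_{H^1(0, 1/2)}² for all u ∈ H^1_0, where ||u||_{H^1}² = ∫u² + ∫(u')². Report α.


α = 1

Coercivity of a(·,·) on H^1_0(0, 1/2) means a(u, u) ≥ α ||u||_{H^1}² for every u ∈ H^1_0.
The interval has length L = 1/2, and Poincaré/coercivity depend only on L. Here a(u, u) = ∫(u')² + (15/2)·∫u².
Here c = 15/2 ≥ 1, so a(u,u) = ∫(u')² + c∫u² ≥ ∫(u')² + ∫u² = ||u||_{H^1}², i.e. α = 1 works. No larger α is possible: a(u,u) ≥ α||u||_{H^1}² means (1−α)∫(u')² ≥ (α−c)∫u², and for the modes u_n = sin(nπ(x−x₀)/L) (x₀ the left endpoint) one has ∫u_n²/∫(u_n')² = (L/(nπ))² → 0, so a(u_n,u_n)/||u_n||_{H^1}² → 1. Hence the optimal constant is α = 1.
Therefore α = 1.


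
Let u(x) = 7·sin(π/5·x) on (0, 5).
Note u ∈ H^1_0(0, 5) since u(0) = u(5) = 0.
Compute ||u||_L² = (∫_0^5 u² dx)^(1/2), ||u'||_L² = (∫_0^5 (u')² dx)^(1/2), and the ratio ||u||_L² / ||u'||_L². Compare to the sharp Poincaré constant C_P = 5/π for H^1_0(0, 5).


||u||_L² / ||u'||_L² = 5/π = C_P.

u(x) = 7·sin(π/5·x), so u'(x) = 7*π*cos(π*x/5)/5.
Writing u(x) = A·sin(kπx/L) with A = 7 and k = 1, use ∫_0^L sin²(kπx/L) dx = L/2 and ∫_0^L cos²(kπx/L) dx = L/2.
u² = 49·sin²(π/5·x) and (u')² = 49*π^2/25·cos²(π/5·x), and each of sin², cos² integrates to L/2 = 5/2 over (0, 5).
∫_0^5 u² dx = 245/2, so ||u||_L² = 7*sqrt(10)/2.
∫_0^5 (u')² dx = 49*π^2/10, so ||u'||_L² = 7*sqrt(10)*π/10.
Ratio ||u||_L² / ||u'||_L² = 5/π.
Sharp Poincaré constant on H^1_0(0, 5) is C_P = L/π = 5/π, achieved by sin(π/5·x).
This is the k = 1 eigenfunction (up to amplitude), so the ratio equals the sharp Poincaré constant exactly.


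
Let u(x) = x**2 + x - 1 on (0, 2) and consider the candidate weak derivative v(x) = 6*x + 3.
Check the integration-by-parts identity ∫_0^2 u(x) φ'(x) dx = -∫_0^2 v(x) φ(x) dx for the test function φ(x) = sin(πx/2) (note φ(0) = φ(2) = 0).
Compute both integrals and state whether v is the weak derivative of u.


LHS = -12/π, RHS = -36/π. No, v is not the weak derivative of u.

u(x) = x**2 + x - 1, classical derivative u'(x) = 2*x + 1.
φ(x) = sin(πx/2), so φ'(x) = π*cos(π*x/2)/2.
Note φ(0) = φ(2) = 0, so the boundary term u·φ vanishes.
LHS = ∫_0^2 u(x) φ'(x) dx = ∫_0^2 (π*x^2*cos(π*x/2)/2 + π*x*cos(π*x/2)/2 - π*cos(π*x/2)/2) dx. Term by term:
  ∫_0^2 -π*cos(π*x/2)/2 dx = 0;  ∫_0^2 π*x*cos(π*x/2)/2 dx = -4/π;  ∫_0^2 π*x^2*cos(π*x/2)/2 dx = -8/π.
Sum: 0 − 4/π − 8/π = -12/π.
So LHS = -12/π.
∫_0^2 v(x) φ(x) dx = ∫_0^2 (6*x*sin(π*x/2) + 3*sin(π*x/2)) dx. Term by term:
  ∫_0^2 3*sin(π*x/2) dx = 12/π;  ∫_0^2 6*x*sin(π*x/2) dx = 24/π.
Sum: 12/π + 24/π = 36/π.
So RHS = -∫_0^2 v(x) φ(x) dx = -36/π.
LHS − RHS = 24/π ≠ 0, so the identity fails.
(For a valid weak derivative the identity must hold for EVERY test function, in particular this one. The failure shows v is NOT the weak derivative of u.)
Correct weak derivative would be u'(x) = 2*x + 1.


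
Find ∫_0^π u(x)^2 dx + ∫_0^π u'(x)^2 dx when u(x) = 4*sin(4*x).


||u||_{H^1(0,π)}^2 = 136*π

u'(x) = 16*cos(4*x).
Expand u² and (u')² and integrate term by term on (0, π), using: for integers n ≥ 1, ∫_0^π sin²(nx) dx = ∫_0^π cos²(nx) dx = π/2; for n ≠ n', ∫_0^π sin(nx)sin(n'x) dx = ∫_0^π cos(nx)cos(n'x) dx = 0; and by product-to-sum, ∫_0^π sin(nx)cos(n'x) dx = ½∫_0^π [sin((n+n')x) + sin((n−n')x)] dx, which is 0 when n+n' is even and 2n/(n²−n'²) when n+n' is odd (it need not vanish on (0, π)).
  u² squared terms: (4)²·∫sin(4x)² dx = 16·π/2 = 8*π.
  So ∫_0^π u² dx = 8*π.
  (u')² squared terms: (16)²·∫cos(4x)² dx = 256·π/2 = 128*π.
  So ∫_0^π (u')² dx = 128*π.
||u||_{H^1}^2 = (8*π) + (128*π) = 136*π.


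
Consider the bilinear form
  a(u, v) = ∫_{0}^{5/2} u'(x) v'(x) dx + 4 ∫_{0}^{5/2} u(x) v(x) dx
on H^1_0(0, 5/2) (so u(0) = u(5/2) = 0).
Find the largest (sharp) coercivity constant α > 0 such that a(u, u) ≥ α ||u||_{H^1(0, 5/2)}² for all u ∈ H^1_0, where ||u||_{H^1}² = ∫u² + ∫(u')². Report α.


α = 1

Coercivity of a(·,·) on H^1_0(0, 5/2) means a(u, u) ≥ α ||u||_{H^1}² for every u ∈ H^1_0.
The interval has length L = 5/2, and Poincaré/coercivity depend only on L. Here a(u, u) = ∫(u')² + (4)·∫u².
Here c = 4 ≥ 1, so a(u,u) = ∫(u')² + c∫u² ≥ ∫(u')² + ∫u² = ||u||_{H^1}², i.e. α = 1 works. No larger α is possible: a(u,u) ≥ α||u||_{H^1}² means (1−α)∫(u')² ≥ (α−c)∫u², and for the modes u_n = sin(nπ(x−x₀)/L) (x₀ the left endpoint) one has ∫u_n²/∫(u_n')² = (L/(nπ))² → 0, so a(u_n,u_n)/||u_n||_{H^1}² → 1. Hence the optimal constant is α = 1.
Therefore α = 1.


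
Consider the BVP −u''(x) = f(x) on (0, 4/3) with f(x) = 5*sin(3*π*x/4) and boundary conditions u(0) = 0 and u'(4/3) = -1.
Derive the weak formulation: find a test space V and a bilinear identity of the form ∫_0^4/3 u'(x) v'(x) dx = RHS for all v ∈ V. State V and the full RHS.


V = {v ∈ H^1(0, 4/3) : v(0) = 0} (test functions vanish at x = 0 where u is specified); weak form: ∫_0^4/3 u'v' dx = ∫_0^4/3 (5*sin(3*π*x/4)) v dx − v(4/3) for all v ∈ V.

Multiply both sides by a test function v and integrate from 0 to 4/3:
  ∫_0^4/3 −u''(x) v(x) dx = ∫_0^4/3 f(x) v(x) dx.
Integrate the LHS by parts once:
  ∫_0^4/3 −u'' v dx = −[u'(x) v(x)]_0^4/3 + ∫_0^4/3 u'(x) v'(x) dx.
Thus ∫_0^4/3 u'(x) v'(x) dx = ∫_0^4/3 f(x) v(x) dx + [u'(x) v(x)]_0^4/3.
Choose V so that boundary terms are either known or forced to vanish.
Mixed BC: u(0) = 0 (Dirichlet) and u'(4/3) = -1 (Neumann). Define V = {v ∈ H^1(0, 4/3) : v(0) = 0}. Then [u' v]_0^4/3 = u'(4/3)·v(4/3) − u'(0)·0 = − v(4/3).
Weak formulation: find u (satisfying any essential BC) such that ∫_0^4/3 u'(x) v'(x) dx = ∫_0^4/3 f v dx − v(4/3) for all v ∈ V (Dirichlet at 0 absorbed into V; Neumann datum at x = 4/3 contributes the boundary term).
Substituting f(x) = 5*sin(3*π*x/4), the right-hand side is ∫_0^4/3 (5*sin(3*π*x/4)) v dx − v(4/3).


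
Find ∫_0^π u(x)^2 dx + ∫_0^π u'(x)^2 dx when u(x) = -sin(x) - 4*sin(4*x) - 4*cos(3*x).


||u||_{H^1(0,π)}^2 = 2560/7 + 217*π

u'(x) = 12*sin(3*x) - cos(x) - 16*cos(4*x).
Expand u² and (u')² and integrate term by term on (0, π), using: for integers n ≥ 1, ∫_0^π sin²(nx) dx = ∫_0^π cos²(nx) dx = π/2; for n ≠ n', ∫_0^π sin(nx)sin(n'x) dx = ∫_0^π cos(nx)cos(n'x) dx = 0; and by product-to-sum, ∫_0^π sin(nx)cos(n'x) dx = ½∫_0^π [sin((n+n')x) + sin((n−n')x)] dx, which is 0 when n+n' is even and 2n/(n²−n'²) when n+n' is odd (it need not vanish on (0, π)).
  u² squared terms: (-1)²·∫sin(x)² dx = 1·π/2 = π/2;  (-4)²·∫cos(3x)² dx = 16·π/2 = 8*π;  (-4)²·∫sin(4x)² dx = 16·π/2 = 8*π.
  u² cross terms: 2·(-1)·(-4)·∫sin(x)·cos(3x) dx = 8·(0) = 0;  2·(-1)·(-4)·∫sin(x)·sin(4x) dx = 8·(0) = 0;  2·(-4)·(-4)·∫cos(3x)·sin(4x) dx = 32·(8/7) = 256/7.
  So ∫_0^π u² dx = π/2 + 8*π + 8*π + 0 + 0 + 256/7 = 256/7 + 33*π/2.
  (u')² squared terms: (-1)²·∫cos(x)² dx = 1·π/2 = π/2;  (-16)²·∫cos(4x)² dx = 256·π/2 = 128*π;  (12)²·∫sin(3x)² dx = 144·π/2 = 72*π.
  (u')² cross terms: 2·(-1)·(-16)·∫cos(x)·cos(4x) dx = 32·(0) = 0;  2·(-1)·(12)·∫cos(x)·sin(3x) dx = -24·(0) = 0;  2·(-16)·(12)·∫cos(4x)·sin(3x) dx = -384·(-6/7) = 2304/7.
  So ∫_0^π (u')² dx = π/2 + 128*π + 72*π + 0 + 0 + 2304/7 = 2304/7 + 401*π/2.
||u||_{H^1}^2 = (256/7 + 33*π/2) + (2304/7 + 401*π/2) = 2560/7 + 217*π.


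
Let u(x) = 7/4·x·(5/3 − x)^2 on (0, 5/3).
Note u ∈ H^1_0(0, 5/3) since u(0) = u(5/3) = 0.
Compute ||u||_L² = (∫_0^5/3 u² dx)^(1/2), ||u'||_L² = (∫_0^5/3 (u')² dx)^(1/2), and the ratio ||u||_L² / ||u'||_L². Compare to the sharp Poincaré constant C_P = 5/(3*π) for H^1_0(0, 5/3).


||u||_L² / ||u'||_L² = 5*sqrt(14)/42 < C_P = 5/(3*π).

u(x) = 7/4·x·(5/3 − x)^2, so u'(x) = 21*x^2/4 - 35*x/3 + 175/36.
u(x) = 7/4·x·(5/3 − x)^2 vanishes at x = 0 and x = 5/3, so u ∈ H^1_0(0, 5/3). Differentiate via the product rule and integrate the resulting polynomials term by term.
  ∫_0^5/3 u² dx = ∫_0^5/3 (49*x^6/16 - 245*x^5/12 + 1225*x^4/24 - 6125*x^3/108 + 30625*x^2/1296) dx. Term by term:
    ∫_0^5/3 49*x^6/16 dx = 546875/34992;  ∫_0^5/3 -245*x^5/12 dx = -3828125/52488;  ∫_0^5/3 1225*x^4/24 dx = 765625/5832;
    ∫_0^5/3 -6125*x^3/108 dx = -3828125/34992;  ∫_0^5/3 30625*x^2/1296 dx = 3828125/104976.
  Sum: 546875/34992 − 3828125/52488 + 765625/5832 − 3828125/34992 + 3828125/104976 = 109375/104976.
  ∫_0^5/3 (u')² dx = ∫_0^5/3 (441*x^4/16 - 245*x^3/2 + 13475*x^2/72 - 6125*x/54 + 30625/1296) dx. Term by term:
    ∫_0^5/3 441*x^4/16 dx = 30625/432;  ∫_0^5/3 -245*x^3/2 dx = -153125/648;  ∫_0^5/3 13475*x^2/72 dx = 1684375/5832;
    ∫_0^5/3 -6125*x/54 dx = -153125/972;  ∫_0^5/3 30625/1296 dx = 153125/3888.
  Sum: 30625/432 − 153125/648 + 1684375/5832 − 153125/972 + 153125/3888 = 30625/5832.
∫_0^5/3 u² dx = 109375/104976, so ||u||_L² = 125*sqrt(7)/324.
∫_0^5/3 (u')² dx = 30625/5832, so ||u'||_L² = 175*sqrt(2)/108.
Ratio ||u||_L² / ||u'||_L² = 5*sqrt(14)/42.
Sharp Poincaré constant on H^1_0(0, 5/3) is C_P = L/π = 5/(3*π), achieved by sin(3*π/5·x).
A polynomial bump cannot attain the sharp Poincaré constant (only the first sine eigenfunction does), so the ratio is strictly less than C_P, consistent with ||u||_L² ≤ C_P ||u'||_L².
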